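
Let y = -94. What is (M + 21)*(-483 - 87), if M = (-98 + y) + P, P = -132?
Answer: 172710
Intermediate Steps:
M = -324 (M = (-98 - 94) - 132 = -192 - 132 = -324)
(M + 21)*(-483 - 87) = (-324 + 21)*(-483 - 87) = -303*(-570) = 172710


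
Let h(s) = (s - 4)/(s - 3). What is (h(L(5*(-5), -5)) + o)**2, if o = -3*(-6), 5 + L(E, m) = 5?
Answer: 3364/9 ≈ 373.78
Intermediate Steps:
L(E, m) = 0 (L(E, m) = -5 + 5 = 0)
h(s) = (-4 + s)/(-3 + s)
o = 18
(h(L(5*(-5), -5)) + o)**2 = ((-4 + 0)/(-3 + 0) + 18)**2 = (-4/(-3) + 18)**2 = (-1/3*(-4) + 18)**2 = (4/3 + 18)**2 = (58/3)**2 = 3364/9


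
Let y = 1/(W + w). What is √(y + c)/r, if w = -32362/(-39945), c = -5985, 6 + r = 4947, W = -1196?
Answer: 5*I*√545660906548884774/235892520378 ≈ 0.015657*I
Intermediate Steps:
r = 4941 (r = -6 + 4947 = 4941)
w = 32362/39945 (w = -32362*(-1/39945) = 32362/39945 ≈ 0.81016)
y = -39945/47741858 (y = 1/(-1196 + 32362/39945) = 1/(-47741858/39945) = -39945/47741858 ≈ -0.00083669)
√(y + c)/r = √(-39945/47741858 - 5985)/4941 = √(-285735060075/47741858)*(1/4941) = (5*I*√545660906548884774/47741858)*(1/4941) = 5*I*√545660906548884774/235892520378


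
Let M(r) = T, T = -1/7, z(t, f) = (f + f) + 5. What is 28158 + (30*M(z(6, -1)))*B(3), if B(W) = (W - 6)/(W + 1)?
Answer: 394257/14 ≈ 28161.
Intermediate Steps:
z(t, f) = 5 + 2*f (z(t, f) = 2*f + 5 = 5 + 2*f)
T = -⅐ (T = -1*⅐ = -⅐ ≈ -0.14286)
M(r) = -⅐
B(W) = (-6 + W)/(1 + W)
28158 + (30*M(z(6, -1)))*B(3) = 28158 + (30*(-⅐))*((-6 + 3)/(1 + 3)) = 28158 - 30*(-3)/(7*4) = 28158 - 15*(-3)/14 = 28158 - 30/7*(-¾) = 28158 + 45/14 = 394257/14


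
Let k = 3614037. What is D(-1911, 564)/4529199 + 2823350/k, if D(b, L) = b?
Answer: 4260202523981/5456230922121 ≈ 0.78080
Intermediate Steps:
D(-1911, 564)/4529199 + 2823350/k = -1911/4529199 + 2823350/3614037 = -1911*1/4529199 + 2823350*(1/3614037) = -637/1509733 + 2823350/3614037 = 4260202523981/5456230922121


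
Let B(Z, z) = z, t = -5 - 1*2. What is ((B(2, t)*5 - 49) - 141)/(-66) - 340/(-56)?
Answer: 730/77 ≈ 9.4805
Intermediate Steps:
t = -7 (t = -5 - 2 = -7)
((B(2, t)*5 - 49) - 141)/(-66) - 340/(-56) = ((-7*5 - 49) - 141)/(-66) - 340/(-56) = ((-35 - 49) - 141)*(-1/66) - 340*(-1/56) = (-84 - 141)*(-1/66) + 85/14 = -225*(-1/66) + 85/14 = 75/22 + 85/14 = 730/77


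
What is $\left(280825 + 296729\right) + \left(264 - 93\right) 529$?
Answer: $668013$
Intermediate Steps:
$\left(280825 + 296729\right) + \left(264 - 93\right) 529 = 577554 + \left(264 - 93\right) 529 = 577554 + 171 \cdot 529 = 577554 + 90459 = 668013$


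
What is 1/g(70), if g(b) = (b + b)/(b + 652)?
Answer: 361/70 ≈ 5.1571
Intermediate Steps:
g(b) = 2*b/(652 + b) (g(b) = (2*b)/(652 + b) = 2*b/(652 + b))
1/g(70) = 1/(2*70/(652 + 70)) = 1/(2*70/722) = 1/(2*70*(1/722)) = 1/(70/361) = 361/70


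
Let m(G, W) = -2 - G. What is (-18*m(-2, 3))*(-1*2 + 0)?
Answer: 0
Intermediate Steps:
(-18*m(-2, 3))*(-1*2 + 0) = (-18*(-2 - 1*(-2)))*(-1*2 + 0) = (-18*(-2 + 2))*(-2 + 0) = -18*0*(-2) = 0*(-2) = 0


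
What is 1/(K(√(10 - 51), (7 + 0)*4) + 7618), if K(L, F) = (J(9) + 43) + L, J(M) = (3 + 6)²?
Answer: 7742/59938605 - I*√41/59938605 ≈ 0.00012917 - 1.0683e-7*I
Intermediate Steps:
J(M) = 81 (J(M) = 9² = 81)
K(L, F) = 124 + L (K(L, F) = (81 + 43) + L = 124 + L)
1/(K(√(10 - 51), (7 + 0)*4) + 7618) = 1/((124 + √(10 - 51)) + 7618) = 1/((124 + √(-41)) + 7618) = 1/((124 + I*√41) + 7618) = 1/(7742 + I*√41)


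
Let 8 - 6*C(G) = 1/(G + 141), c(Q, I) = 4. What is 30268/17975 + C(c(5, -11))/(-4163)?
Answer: 21920822411/13020406950 ≈ 1.6836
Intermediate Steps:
C(G) = 4/3 - 1/(6*(141 + G)) (C(G) = 4/3 - 1/(6*(G + 141)) = 4/3 - 1/(6*(141 + G)))
30268/17975 + C(c(5, -11))/(-4163) = 30268/17975 + ((1127 + 8*4)/(6*(141 + 4)))/(-4163) = 30268*(1/17975) + ((⅙)*(1127 + 32)/145)*(-1/4163) = 30268/17975 + ((⅙)*(1/145)*1159)*(-1/4163) = 30268/17975 + (1159/870)*(-1/4163) = 30268/17975 - 1159/3621810 = 21920822411/13020406950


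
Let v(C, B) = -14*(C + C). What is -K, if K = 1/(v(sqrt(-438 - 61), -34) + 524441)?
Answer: -524441/275038753697 - 28*I*sqrt(499)/275038753697 ≈ -1.9068e-6 - 2.2741e-9*I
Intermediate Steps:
v(C, B) = -28*C
K = 1/(524441 - 28*I*sqrt(499)) (K = 1/(-28*sqrt(-438 - 61) + 524441) = 1/(-28*I*sqrt(499) + 524441) = 1/(524441 - 28*I*sqrt(499)) ≈ 1.9068e-6 + 2.274e-9*I)
-K = -(524441/275038753697 + 28*I*sqrt(499)/275038753697) = -524441/275038753697 - 28*I*sqrt(499)/275038753697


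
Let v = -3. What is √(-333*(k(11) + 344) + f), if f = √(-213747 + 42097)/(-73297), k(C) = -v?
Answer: √(-620791994100159 - 366485*I*√6866)/73297 ≈ 8.3142e-6 - 339.93*I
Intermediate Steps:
k(C) = 3 (k(C) = -1*(-3) = 3)
f = -5*I*√6866/73297 (f = √(-171650)*(-1/73297) = (5*I*√6866)*(-1/73297) = -5*I*√6866/73297 ≈ -0.0056524*I)
√(-333*(k(11) + 344) + f) = √(-333*(3 + 344) - 5*I*√6866/73297) = √(-333*347 - 5*I*√6866/73297) = √(-115551 - 5*I*√6866/73297)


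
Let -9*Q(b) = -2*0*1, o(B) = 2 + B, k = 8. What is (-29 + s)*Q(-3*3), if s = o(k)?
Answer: 0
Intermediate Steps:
Q(b) = 0 (Q(b) = -(-2*0)/9 = -0 = -⅑*0 = 0)
s = 10 (s = 2 + 8 = 10)
(-29 + s)*Q(-3*3) = (-29 + 10)*0 = -19*0 = 0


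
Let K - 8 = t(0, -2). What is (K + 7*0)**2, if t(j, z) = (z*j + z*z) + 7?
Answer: 361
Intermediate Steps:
t(j, z) = 7 + z**2 + j*z (t(j, z) = (j*z + z**2) + 7 = (z**2 + j*z) + 7 = 7 + z**2 + j*z)
K = 19 (K = 8 + (7 + (-2)**2 + 0*(-2)) = 8 + (7 + 4 + 0) = 8 + 11 = 19)
(K + 7*0)**2 = (19 + 7*0)**2 = (19 + 0)**2 = 19**2 = 361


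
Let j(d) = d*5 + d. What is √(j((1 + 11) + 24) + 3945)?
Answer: √4161 ≈ 64.506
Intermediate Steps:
j(d) = 6*d (j(d) = 5*d + d = 6*d)
√(j((1 + 11) + 24) + 3945) = √(6*((1 + 11) + 24) + 3945) = √(6*(12 + 24) + 3945) = √(6*36 + 3945) = √(216 + 3945) = √4161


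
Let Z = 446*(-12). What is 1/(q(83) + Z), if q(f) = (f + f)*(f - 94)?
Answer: -1/7178 ≈ -0.00013931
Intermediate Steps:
q(f) = 2*f*(-94 + f) (q(f) = (2*f)*(-94 + f) = 2*f*(-94 + f))
Z = -5352
1/(q(83) + Z) = 1/(2*83*(-94 + 83) - 5352) = 1/(2*83*(-11) - 5352) = 1/(-1826 - 5352) = 1/(-7178) = -1/7178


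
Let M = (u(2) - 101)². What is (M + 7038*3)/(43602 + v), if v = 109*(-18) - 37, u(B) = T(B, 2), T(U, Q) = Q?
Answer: 30915/41603 ≈ 0.74310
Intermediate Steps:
u(B) = 2
v = -1999 (v = -1962 - 37 = -1999)
M = 9801 (M = (2 - 101)² = (-99)² = 9801)
(M + 7038*3)/(43602 + v) = (9801 + 7038*3)/(43602 - 1999) = (9801 + 21114)/41603 = 30915*(1/41603) = 30915/41603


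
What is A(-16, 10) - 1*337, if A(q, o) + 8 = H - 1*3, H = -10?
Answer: -358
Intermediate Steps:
A(q, o) = -21 (A(q, o) = -8 + (-10 - 1*3) = -8 + (-10 - 3) = -8 - 13 = -21)
A(-16, 10) - 1*337 = -21 - 1*337 = -21 - 337 = -358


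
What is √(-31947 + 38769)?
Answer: 3*√758 ≈ 82.595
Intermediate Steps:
√(-31947 + 38769) = √6822 = 3*√758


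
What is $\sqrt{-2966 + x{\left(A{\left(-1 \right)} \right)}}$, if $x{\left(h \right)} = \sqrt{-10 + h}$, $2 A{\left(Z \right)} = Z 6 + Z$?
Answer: $\frac{\sqrt{-11864 + 6 i \sqrt{6}}}{2} \approx 0.033733 + 54.461 i$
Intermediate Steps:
$A{\left(Z \right)} = \frac{7 Z}{2}$ ($A{\left(Z \right)} = \frac{Z 6 + Z}{2} = \frac{6 Z + Z}{2} = \frac{7 Z}{2}$)
$\sqrt{-2966 + x{\left(A{\left(-1 \right)} \right)}} = \sqrt{-2966 + \sqrt{-10 + \frac{7}{2} \left(-1\right)}} = \sqrt{-2966 + \sqrt{-10 - \frac{7}{2}}} = \sqrt{-2966 + \sqrt{- \frac{27}{2}}} = \sqrt{-2966 + \frac{3 i \sqrt{6}}{2}}$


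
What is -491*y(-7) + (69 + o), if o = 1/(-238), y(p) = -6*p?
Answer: -4891615/238 ≈ -20553.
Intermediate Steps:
o = -1/238 ≈ -0.0042017
-491*y(-7) + (69 + o) = -(-2946)*(-7) + (69 - 1/238) = -491*42 + 16421/238 = -20622 + 16421/238 = -4891615/238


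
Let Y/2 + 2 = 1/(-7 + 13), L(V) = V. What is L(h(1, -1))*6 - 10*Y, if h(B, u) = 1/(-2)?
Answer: 101/3 ≈ 33.667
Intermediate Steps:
h(B, u) = -½
Y = -11/3 (Y = -4 + 2/(-7 + 13) = -4 + 2/6 = -4 + 2*(⅙) = -4 + ⅓ = -11/3 ≈ -3.6667)
L(h(1, -1))*6 - 10*Y = -½*6 - 10*(-11/3) = -3 + 110/3 = 101/3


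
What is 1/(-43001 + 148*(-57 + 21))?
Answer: -1/48329 ≈ -2.0692e-5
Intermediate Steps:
1/(-43001 + 148*(-57 + 21)) = 1/(-43001 + 148*(-36)) = 1/(-43001 - 5328) = 1/(-48329) = -1/48329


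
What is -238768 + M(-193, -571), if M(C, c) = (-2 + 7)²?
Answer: -238743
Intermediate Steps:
M(C, c) = 25 (M(C, c) = 5² = 25)
-238768 + M(-193, -571) = -238768 + 25 = -238743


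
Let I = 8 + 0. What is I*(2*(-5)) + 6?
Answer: -74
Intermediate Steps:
I = 8
I*(2*(-5)) + 6 = 8*(2*(-5)) + 6 = 8*(-10) + 6 = -80 + 6 = -74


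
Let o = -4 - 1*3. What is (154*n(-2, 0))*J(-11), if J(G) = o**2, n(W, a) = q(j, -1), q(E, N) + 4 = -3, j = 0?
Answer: -52822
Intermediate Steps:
q(E, N) = -7 (q(E, N) = -4 - 3 = -7)
o = -7 (o = -4 - 3 = -7)
n(W, a) = -7
J(G) = 49 (J(G) = (-7)**2 = 49)
(154*n(-2, 0))*J(-11) = (154*(-7))*49 = -1078*49 = -52822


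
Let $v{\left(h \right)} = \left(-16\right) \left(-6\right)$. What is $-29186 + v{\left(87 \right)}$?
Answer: $-29090$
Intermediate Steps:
$v{\left(h \right)} = 96$
$-29186 + v{\left(87 \right)} = -29186 + 96 = -29090$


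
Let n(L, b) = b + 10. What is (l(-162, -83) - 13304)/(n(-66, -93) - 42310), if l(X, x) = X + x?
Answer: 13549/42393 ≈ 0.31960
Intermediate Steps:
n(L, b) = 10 + b
(l(-162, -83) - 13304)/(n(-66, -93) - 42310) = ((-162 - 83) - 13304)/((10 - 93) - 42310) = (-245 - 13304)/(-83 - 42310) = -13549/(-42393) = -13549*(-1/42393) = 13549/42393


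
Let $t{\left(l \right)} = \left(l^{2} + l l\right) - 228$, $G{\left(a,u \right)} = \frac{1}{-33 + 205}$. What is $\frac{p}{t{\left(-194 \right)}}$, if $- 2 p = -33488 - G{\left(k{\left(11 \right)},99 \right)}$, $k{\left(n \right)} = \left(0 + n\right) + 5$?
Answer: $\frac{5759937}{25815136} \approx 0.22312$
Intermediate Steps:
$k{\left(n \right)} = 5 + n$ ($k{\left(n \right)} = n + 5 = 5 + n$)
$G{\left(a,u \right)} = \frac{1}{172}$
$p = \frac{5759937}{344}$ ($p = - \frac{-33488 - \frac{1}{172}}{2} = \left(- \frac{1}{2}\right) \left(- \frac{5759937}{172}\right) = \frac{5759937}{344} \approx 16744.0$)
$t{\left(l \right)} = -228 + 2 l^{2}$ ($t{\left(l \right)} = \left(l^{2} + l^{2}\right) - 228 = 2 l^{2} - 228 = -228 + 2 l^{2}$)
$\frac{p}{t{\left(-194 \right)}} = \frac{5759937}{344 \left(-228 + 2 \left(-194\right)^{2}\right)} = \frac{5759937}{344 \left(-228 + 2 \cdot 37636\right)} = \frac{5759937}{344 \left(-228 + 75272\right)} = \frac{5759937}{344 \cdot 75044} = \frac{5759937}{344} \cdot \frac{1}{75044} = \frac{5759937}{25815136}$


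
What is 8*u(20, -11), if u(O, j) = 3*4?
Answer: 96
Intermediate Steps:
u(O, j) = 12
8*u(20, -11) = 8*12 = 96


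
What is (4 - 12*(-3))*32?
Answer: 1280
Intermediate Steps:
(4 - 12*(-3))*32 = (4 + 36)*32 = 40*32 = 1280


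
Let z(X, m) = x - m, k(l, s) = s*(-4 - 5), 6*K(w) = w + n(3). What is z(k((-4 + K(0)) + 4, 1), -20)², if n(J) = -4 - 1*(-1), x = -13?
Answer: 49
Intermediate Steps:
n(J) = -3 (n(J) = -4 + 1 = -3)
K(w) = -½ + w/6 (K(w) = (w - 3)/6 = (-3 + w)/6 = -½ + w/6)
k(l, s) = -9*s (k(l, s) = s*(-9) = -9*s)
z(X, m) = -13 - m
z(k((-4 + K(0)) + 4, 1), -20)² = (-13 - 1*(-20))² = (-13 + 20)² = 7² = 49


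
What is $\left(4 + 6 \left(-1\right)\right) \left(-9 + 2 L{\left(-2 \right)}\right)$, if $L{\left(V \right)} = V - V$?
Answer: $18$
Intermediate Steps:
$L{\left(V \right)} = 0$
$\left(4 + 6 \left(-1\right)\right) \left(-9 + 2 L{\left(-2 \right)}\right) = \left(4 + 6 \left(-1\right)\right) \left(-9 + 2 \cdot 0\right) = \left(4 - 6\right) \left(-9 + 0\right) = \left(-2\right) \left(-9\right) = 18$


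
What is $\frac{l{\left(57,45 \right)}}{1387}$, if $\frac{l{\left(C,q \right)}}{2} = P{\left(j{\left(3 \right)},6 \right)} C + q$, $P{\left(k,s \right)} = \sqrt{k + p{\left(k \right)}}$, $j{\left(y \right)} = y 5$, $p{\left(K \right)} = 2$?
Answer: $\frac{90}{1387} + \frac{6 \sqrt{17}}{73} \approx 0.40377$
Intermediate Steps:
$j{\left(y \right)} = 5 y$
$P{\left(k,s \right)} = \sqrt{2 + k}$ ($P{\left(k,s \right)} = \sqrt{k + 2} = \sqrt{2 + k}$)
$l{\left(C,q \right)} = 2 q + 2 C \sqrt{17}$ ($l{\left(C,q \right)} = 2 \left(\sqrt{2 + 5 \cdot 3} C + q\right) = 2 \left(\sqrt{2 + 15} C + q\right) = 2 \left(\sqrt{17} C + q\right) = 2 \left(C \sqrt{17} + q\right) = 2 \left(q + C \sqrt{17}\right) = 2 q + 2 C \sqrt{17}$)
$\frac{l{\left(57,45 \right)}}{1387} = \frac{2 \cdot 45 + 2 \cdot 57 \sqrt{17}}{1387} = \left(90 + 114 \sqrt{17}\right) \frac{1}{1387} = \frac{90}{1387} + \frac{6 \sqrt{17}}{73}$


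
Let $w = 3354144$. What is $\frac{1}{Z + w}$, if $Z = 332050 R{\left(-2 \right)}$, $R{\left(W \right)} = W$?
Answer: $\frac{1}{2690044} \approx 3.7174 \cdot 10^{-7}$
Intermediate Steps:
$Z = -664100$ ($Z = 332050 \left(-2\right) = -664100$)
$\frac{1}{Z + w} = \frac{1}{-664100 + 3354144} = \frac{1}{2690044}$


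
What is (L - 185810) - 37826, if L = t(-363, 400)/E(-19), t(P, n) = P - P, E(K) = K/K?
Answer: -223636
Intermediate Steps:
E(K) = 1
t(P, n) = 0
L = 0 (L = 0/1 = 0*1 = 0)
(L - 185810) - 37826 = (0 - 185810) - 37826 = -185810 - 37826 = -223636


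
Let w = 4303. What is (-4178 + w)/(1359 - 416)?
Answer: 125/943 ≈ 0.13256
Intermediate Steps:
(-4178 + w)/(1359 - 416) = (-4178 + 4303)/(1359 - 416) = 125/943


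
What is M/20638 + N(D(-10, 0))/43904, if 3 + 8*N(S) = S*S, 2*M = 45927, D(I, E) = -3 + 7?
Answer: 4032892163/3624363008 ≈ 1.1127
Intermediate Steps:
D(I, E) = 4
M = 45927/2 (M = (½)*45927 = 45927/2 ≈ 22964.)
N(S) = -3/8 + S²/8 (N(S) = -3/8 + (S*S)/8 = -3/8 + S²/8)
M/20638 + N(D(-10, 0))/43904 = (45927/2)/20638 + (-3/8 + (⅛)*4²)/43904 = (45927/2)*(1/20638) + (-3/8 + (⅛)*16)*(1/43904) = 45927/41276 + (-3/8 + 2)*(1/43904) = 45927/41276 + (13/8)*(1/43904) = 45927/41276 + 13/351232 = 4032892163/3624363008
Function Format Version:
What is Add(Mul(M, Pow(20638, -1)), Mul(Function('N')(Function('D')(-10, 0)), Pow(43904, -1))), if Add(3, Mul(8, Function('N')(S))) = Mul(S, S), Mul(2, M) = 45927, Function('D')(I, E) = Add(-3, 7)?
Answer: Rational(4032892163, 3624363008) ≈ 1.1127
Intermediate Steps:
Function('D')(I, E) = 4
M = Rational(45927, 2) (M = Mul(Rational(1, 2), 45927) = Rational(45927, 2) ≈ 22964.)
Function('N')(S) = Add(Rational(-3, 8), Mul(Rational(1, 8), Pow(S, 2))) (Function('N')(S) = Add(Rational(-3, 8), Mul(Rational(1, 8), Mul(S, S))) = Add(Rational(-3, 8), Mul(Rational(1, 8), Pow(S, 2))))
Add(Mul(M, Pow(20638, -1)), Mul(Function('N')(Function('D')(-10, 0)), Pow(43904, -1))) = Add(Mul(Rational(45927, 2), Pow(20638, -1)), Mul(Add(Rational(-3, 8), Mul(Rational(1, 8), Pow(4, 2))), Pow(43904, -1))) = Add(Mul(Rational(45927, 2), Rational(1, 20638)), Mul(Add(Rational(-3, 8), Mul(Rational(1, 8), 16)), Rational(1, 43904))) = Add(Rational(45927, 41276), Mul(Add(Rational(-3, 8), 2), Rational(1, 43904))) = Add(Rational(45927, 41276), Mul(Rational(13, 8), Rational(1, 43904))) = Add(Rational(45927, 41276), Rational(13, 351232)) = Rational(4032892163, 3624363008)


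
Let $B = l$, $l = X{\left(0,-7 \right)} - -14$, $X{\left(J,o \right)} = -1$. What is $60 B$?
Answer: $780$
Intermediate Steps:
$l = 13$ ($l = -1 - -14 = -1 + 14 = 13$)
$B = 13$
$60 B = 60 \cdot 13 = 780$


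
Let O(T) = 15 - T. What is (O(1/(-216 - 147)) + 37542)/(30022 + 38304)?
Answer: 6816596/12401169 ≈ 0.54967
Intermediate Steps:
(O(1/(-216 - 147)) + 37542)/(30022 + 38304) = ((15 - 1/(-216 - 147)) + 37542)/(30022 + 38304) = ((15 - 1/(-363)) + 37542)/68326 = ((15 - 1*(-1/363)) + 37542)*(1/68326) = ((15 + 1/363) + 37542)*(1/68326) = (5446/363 + 37542)*(1/68326) = (13633192/363)*(1/68326) = 6816596/12401169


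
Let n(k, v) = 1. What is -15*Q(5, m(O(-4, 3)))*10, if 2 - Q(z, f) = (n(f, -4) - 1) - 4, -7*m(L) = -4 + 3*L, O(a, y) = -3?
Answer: -900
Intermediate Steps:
m(L) = 4/7 - 3*L/7 (m(L) = -(-4 + 3*L)/7 = 4/7 - 3*L/7)
Q(z, f) = 6 (Q(z, f) = 2 - ((1 - 1) - 4) = 2 - (0 - 4) = 2 - 1*(-4) = 2 + 4 = 6)
-15*Q(5, m(O(-4, 3)))*10 = -15*6*10 = -90*10 = -900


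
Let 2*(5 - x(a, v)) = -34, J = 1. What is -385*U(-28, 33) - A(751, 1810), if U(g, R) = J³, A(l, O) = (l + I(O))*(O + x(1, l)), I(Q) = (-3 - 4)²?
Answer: -1465985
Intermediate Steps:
I(Q) = 49 (I(Q) = (-7)² = 49)
x(a, v) = 22 (x(a, v) = 5 - ½*(-34) = 5 + 17 = 22)
A(l, O) = (22 + O)*(49 + l) (A(l, O) = (l + 49)*(O + 22) = (49 + l)*(22 + O) = (22 + O)*(49 + l))
U(g, R) = 1 (U(g, R) = 1³ = 1)
-385*U(-28, 33) - A(751, 1810) = -385*1 - (1078 + 22*751 + 49*1810 + 1810*751) = -385 - (1078 + 16522 + 88690 + 1359310) = -385 - 1*1465600 = -385 - 1465600 = -1465985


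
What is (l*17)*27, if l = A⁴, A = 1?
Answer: 459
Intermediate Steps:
l = 1 (l = 1⁴ = 1)
(l*17)*27 = (1*17)*27 = 17*27 = 459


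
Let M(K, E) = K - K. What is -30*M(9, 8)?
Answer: 0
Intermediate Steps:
M(K, E) = 0
-30*M(9, 8) = -30*0 = 0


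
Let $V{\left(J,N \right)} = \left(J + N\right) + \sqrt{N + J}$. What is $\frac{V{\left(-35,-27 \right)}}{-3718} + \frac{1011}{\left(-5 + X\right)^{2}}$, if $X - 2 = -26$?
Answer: $\frac{1905520}{1563419} - \frac{i \sqrt{62}}{3718} \approx 1.2188 - 0.0021178 i$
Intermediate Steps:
$X = -24$ ($X = 2 - 26 = -24$)
$V{\left(J,N \right)} = J + N + \sqrt{J + N}$ ($V{\left(J,N \right)} = \left(J + N\right) + \sqrt{J + N} = J + N + \sqrt{J + N}$)
$\frac{V{\left(-35,-27 \right)}}{-3718} + \frac{1011}{\left(-5 + X\right)^{2}} = \frac{-35 - 27 + \sqrt{-35 - 27}}{-3718} + \frac{1011}{\left(-5 - 24\right)^{2}} = \left(-35 - 27 + \sqrt{-62}\right) \left(- \frac{1}{3718}\right) + \frac{1011}{\left(-29\right)^{2}} = \left(-35 - 27 + i \sqrt{62}\right) \left(- \frac{1}{3718}\right) + \frac{1011}{841} = \left(-62 + i \sqrt{62}\right) \left(- \frac{1}{3718}\right) + 1011 \cdot \frac{1}{841} = \left(\frac{31}{1859} - \frac{i \sqrt{62}}{3718}\right) + \frac{1011}{841} = \frac{1905520}{1563419} - \frac{i \sqrt{62}}{3718}$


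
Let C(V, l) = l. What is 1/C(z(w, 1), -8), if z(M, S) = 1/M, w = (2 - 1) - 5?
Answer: -1/8 ≈ -0.12500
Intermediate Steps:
w = -4 (w = 1 - 5 = -4)
1/C(z(w, 1), -8) = 1/(-8) = -1/8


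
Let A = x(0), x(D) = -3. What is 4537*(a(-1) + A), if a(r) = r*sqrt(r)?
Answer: -13611 - 4537*I ≈ -13611.0 - 4537.0*I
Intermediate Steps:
a(r) = r**(3/2)
A = -3
4537*(a(-1) + A) = 4537*((-1)**(3/2) - 3) = 4537*(-I - 3) = 4537*(-3 - I) = -13611 - 4537*I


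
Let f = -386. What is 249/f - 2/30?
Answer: -4121/5790 ≈ -0.71174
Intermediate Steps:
249/f - 2/30 = 249/(-386) - 2/30 = 249*(-1/386) - 2*1/30 = -249/386 - 1/15 = -4121/5790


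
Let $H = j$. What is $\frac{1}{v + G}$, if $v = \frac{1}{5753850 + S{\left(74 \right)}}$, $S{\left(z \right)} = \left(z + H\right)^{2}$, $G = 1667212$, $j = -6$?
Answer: $\frac{5758474}{9600596954489} \approx 5.998 \cdot 10^{-7}$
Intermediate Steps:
$H = -6$
$S{\left(z \right)} = \left(-6 + z\right)^{2}$ ($S{\left(z \right)} = \left(z - 6\right)^{2} = \left(-6 + z\right)^{2}$)
$v = \frac{1}{5758474}$ ($v = \frac{1}{5753850 + \left(-6 + 74\right)^{2}} = \frac{1}{5753850 + 68^{2}} = \frac{1}{5753850 + 4624} = \frac{1}{5758474} \approx 1.7366 \cdot 10^{-7}$)
$\frac{1}{v + G} = \frac{1}{\frac{1}{5758474} + 1667212} = \frac{1}{\frac{9600596954489}{5758474}} = \frac{5758474}{9600596954489}$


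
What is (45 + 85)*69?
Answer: 8970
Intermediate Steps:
(45 + 85)*69 = 130*69 = 8970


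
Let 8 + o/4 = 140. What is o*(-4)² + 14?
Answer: 8462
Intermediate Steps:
o = 528 (o = -32 + 4*140 = -32 + 560 = 528)
o*(-4)² + 14 = 528*(-4)² + 14 = 528*16 + 14 = 8448 + 14 = 8462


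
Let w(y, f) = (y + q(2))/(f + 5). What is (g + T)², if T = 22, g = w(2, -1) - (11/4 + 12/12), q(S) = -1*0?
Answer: 5625/16 ≈ 351.56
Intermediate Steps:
q(S) = 0
w(y, f) = y/(5 + f) (w(y, f) = (y + 0)/(f + 5) = y/(5 + f))
g = -13/4 (g = 2/(5 - 1) - (11/4 + 12/12) = 2/4 - (11*(¼) + 12*(1/12)) = 2*(¼) - (11/4 + 1) = ½ - 1*15/4 = ½ - 15/4 = -13/4 ≈ -3.2500)
(g + T)² = (-13/4 + 22)² = (75/4)² = 5625/16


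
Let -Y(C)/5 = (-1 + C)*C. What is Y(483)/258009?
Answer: -388010/86003 ≈ -4.5116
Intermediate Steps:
Y(C) = -5*C*(-1 + C) (Y(C) = -5*(-1 + C)*C = -5*C*(-1 + C))
Y(483)/258009 = (5*483*(1 - 1*483))/258009 = (5*483*(1 - 483))*(1/258009) = (5*483*(-482))*(1/258009) = -1164030*1/258009 = -388010/86003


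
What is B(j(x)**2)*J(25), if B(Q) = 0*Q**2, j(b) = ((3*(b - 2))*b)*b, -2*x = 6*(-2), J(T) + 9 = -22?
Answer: 0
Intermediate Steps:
J(T) = -31 (J(T) = -9 - 22 = -31)
x = 6 (x = -3*(-2) = -1/2*(-12) = 6)
j(b) = b**2*(-6 + 3*b) (j(b) = ((3*(-2 + b))*b)*b = ((-6 + 3*b)*b)*b = (b*(-6 + 3*b))*b = b**2*(-6 + 3*b))
B(Q) = 0
B(j(x)**2)*J(25) = 0*(-31) = 0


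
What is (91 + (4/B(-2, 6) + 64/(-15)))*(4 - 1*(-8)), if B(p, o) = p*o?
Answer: 5184/5 ≈ 1036.8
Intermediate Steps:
B(p, o) = o*p
(91 + (4/B(-2, 6) + 64/(-15)))*(4 - 1*(-8)) = (91 + (4/((6*(-2))) + 64/(-15)))*(4 - 1*(-8)) = (91 + (4/(-12) + 64*(-1/15)))*(4 + 8) = (91 + (4*(-1/12) - 64/15))*12 = (91 + (-⅓ - 64/15))*12 = (91 - 23/5)*12 = (432/5)*12 = 5184/5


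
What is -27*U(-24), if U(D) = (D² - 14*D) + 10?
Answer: -24894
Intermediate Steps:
U(D) = 10 + D² - 14*D
-27*U(-24) = -27*(10 + (-24)² - 14*(-24)) = -27*(10 + 576 + 336) = -27*922 = -24894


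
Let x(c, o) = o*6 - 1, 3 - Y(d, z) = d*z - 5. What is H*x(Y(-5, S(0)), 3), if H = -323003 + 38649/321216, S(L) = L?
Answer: -587937593661/107072 ≈ -5.4910e+6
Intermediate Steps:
Y(d, z) = 8 - d*z (Y(d, z) = 3 - (d*z - 5) = 3 - (-5 + d*z) = 3 + (5 - d*z) = 8 - d*z)
H = -34584564333/107072 (H = -323003 + 38649*(1/321216) = -323003 + 12883/107072 = -34584564333/107072 ≈ -3.2300e+5)
x(c, o) = -1 + 6*o (x(c, o) = 6*o - 1 = -1 + 6*o)
H*x(Y(-5, S(0)), 3) = -34584564333*(-1 + 6*3)/107072 = -34584564333*(-1 + 18)/107072 = -34584564333/107072*17 = -587937593661/107072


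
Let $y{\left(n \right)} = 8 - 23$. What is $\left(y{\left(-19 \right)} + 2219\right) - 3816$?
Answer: $-1612$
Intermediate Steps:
$y{\left(n \right)} = -15$ ($y{\left(n \right)} = 8 - 23 = -15$)
$\left(y{\left(-19 \right)} + 2219\right) - 3816 = \left(-15 + 2219\right) - 3816 = 2204 - 3816 = -1612$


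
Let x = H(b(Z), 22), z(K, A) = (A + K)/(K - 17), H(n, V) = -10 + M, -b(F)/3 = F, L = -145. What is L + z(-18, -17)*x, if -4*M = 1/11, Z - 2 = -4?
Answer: -6821/44 ≈ -155.02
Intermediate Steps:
Z = -2 (Z = 2 - 4 = -2)
b(F) = -3*F
M = -1/44 (M = -¼/11 = -¼*1/11 = -1/44 ≈ -0.022727)
H(n, V) = -441/44 (H(n, V) = -10 - 1/44 = -441/44)
z(K, A) = (A + K)/(-17 + K)
x = -441/44 ≈ -10.023
L + z(-18, -17)*x = -145 + ((-17 - 18)/(-17 - 18))*(-441/44) = -145 + (-35/(-35))*(-441/44) = -145 - 1/35*(-35)*(-441/44) = -145 + 1*(-441/44) = -145 - 441/44 = -6821/44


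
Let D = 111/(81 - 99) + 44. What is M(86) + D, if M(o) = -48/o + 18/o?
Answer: 9671/258 ≈ 37.484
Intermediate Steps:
M(o) = -30/o
D = 227/6 (D = 111/(-18) + 44 = 111*(-1/18) + 44 = -37/6 + 44 = 227/6 ≈ 37.833)
M(86) + D = -30/86 + 227/6 = -30*1/86 + 227/6 = -15/43 + 227/6 = 9671/258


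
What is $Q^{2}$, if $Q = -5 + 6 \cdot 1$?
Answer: $1$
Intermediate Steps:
$Q = 1$ ($Q = -5 + 6 = 1$)
$Q^{2} = 1^{2} = 1$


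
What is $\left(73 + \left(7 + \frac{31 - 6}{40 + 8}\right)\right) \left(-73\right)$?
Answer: $- \frac{282145}{48} \approx -5878.0$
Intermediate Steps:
$\left(73 + \left(7 + \frac{31 - 6}{40 + 8}\right)\right) \left(-73\right) = \left(73 + \left(7 + \frac{31 - 6}{48}\right)\right) \left(-73\right) = \left(73 + \left(7 + 25 \cdot \frac{1}{48}\right)\right) \left(-73\right) = \left(73 + \left(7 + \frac{25}{48}\right)\right) \left(-73\right) = \left(73 + \frac{361}{48}\right) \left(-73\right) = \frac{3865}{48} \left(-73\right) = - \frac{282145}{48}$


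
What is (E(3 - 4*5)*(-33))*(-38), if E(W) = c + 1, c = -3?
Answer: -2508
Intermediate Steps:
E(W) = -2 (E(W) = -3 + 1 = -2)
(E(3 - 4*5)*(-33))*(-38) = -2*(-33)*(-38) = 66*(-38) = -2508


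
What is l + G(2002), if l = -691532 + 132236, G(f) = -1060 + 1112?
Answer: -559244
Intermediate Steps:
G(f) = 52
l = -559296
l + G(2002) = -559296 + 52 = -559244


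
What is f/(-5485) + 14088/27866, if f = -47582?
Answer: 701596346/76422505 ≈ 9.1805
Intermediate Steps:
f/(-5485) + 14088/27866 = -47582/(-5485) + 14088/27866 = -47582*(-1/5485) + 14088*(1/27866) = 47582/5485 + 7044/13933 = 701596346/76422505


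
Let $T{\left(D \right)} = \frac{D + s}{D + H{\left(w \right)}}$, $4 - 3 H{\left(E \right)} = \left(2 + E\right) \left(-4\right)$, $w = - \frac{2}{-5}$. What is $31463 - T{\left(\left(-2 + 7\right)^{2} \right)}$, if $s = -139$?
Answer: $\frac{13939819}{443} \approx 31467.0$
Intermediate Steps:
$w = \frac{2}{5}$ ($w = \left(-2\right) \left(- \frac{1}{5}\right) = \frac{2}{5} \approx 0.4$)
$H{\left(E \right)} = 4 + \frac{4 E}{3}$ ($H{\left(E \right)} = \frac{4}{3} - \frac{\left(2 + E\right) \left(-4\right)}{3} = \frac{4}{3} - \frac{-8 - 4 E}{3} = \frac{4}{3} + \left(\frac{8}{3} + \frac{4 E}{3}\right) = 4 + \frac{4 E}{3}$)
$T{\left(D \right)} = \frac{-139 + D}{\frac{68}{15} + D}$ ($T{\left(D \right)} = \frac{D - 139}{D + \left(4 + \frac{4}{3} \cdot \frac{2}{5}\right)} = \frac{-139 + D}{D + \left(4 + \frac{8}{15}\right)} = \frac{-139 + D}{D + \frac{68}{15}} = \frac{-139 + D}{\frac{68}{15} + D}$)
$31463 - T{\left(\left(-2 + 7\right)^{2} \right)} = 31463 - \frac{15 \left(-139 + \left(-2 + 7\right)^{2}\right)}{68 + 15 \left(-2 + 7\right)^{2}} = 31463 - \frac{15 \left(-139 + 5^{2}\right)}{68 + 15 \cdot 5^{2}} = 31463 - \frac{15 \left(-139 + 25\right)}{68 + 15 \cdot 25} = 31463 - 15 \frac{1}{68 + 375} \left(-114\right) = 31463 - 15 \cdot \frac{1}{443} \left(-114\right) = 31463 - - \frac{1710}{443} = 31463 + \frac{1710}{443} = \frac{13939819}{443}$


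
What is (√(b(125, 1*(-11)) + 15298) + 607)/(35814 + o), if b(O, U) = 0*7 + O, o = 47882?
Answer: 607/83696 + √15423/83696 ≈ 0.0087363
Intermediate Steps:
b(O, U) = O (b(O, U) = 0 + O = O)
(√(b(125, 1*(-11)) + 15298) + 607)/(35814 + o) = (√(125 + 15298) + 607)/(35814 + 47882) = (√15423 + 607)/83696 = (607 + √15423)*(1/83696) = 607/83696 + √15423/83696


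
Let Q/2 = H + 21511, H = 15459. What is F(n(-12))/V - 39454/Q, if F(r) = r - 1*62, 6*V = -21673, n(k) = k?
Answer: -411128591/801250810 ≈ -0.51311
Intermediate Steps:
V = -21673/6 (V = (1/6)*(-21673) = -21673/6 ≈ -3612.2)
F(r) = -62 + r (F(r) = r - 62 = -62 + r)
Q = 73940 (Q = 2*(15459 + 21511) = 2*36970 = 73940)
F(n(-12))/V - 39454/Q = (-62 - 12)/(-21673/6) - 39454/73940 = -74*(-6/21673) - 39454*1/73940 = 444/21673 - 19727/36970 = -411128591/801250810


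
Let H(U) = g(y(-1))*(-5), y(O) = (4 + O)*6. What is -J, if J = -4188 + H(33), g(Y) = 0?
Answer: 4188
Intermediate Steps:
y(O) = 24 + 6*O
H(U) = 0 (H(U) = 0*(-5) = 0)
J = -4188 (J = -4188 + 0 = -4188)
-J = -1*(-4188) = 4188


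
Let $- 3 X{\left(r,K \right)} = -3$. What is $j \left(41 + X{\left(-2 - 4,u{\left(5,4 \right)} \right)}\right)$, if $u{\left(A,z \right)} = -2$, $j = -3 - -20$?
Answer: $714$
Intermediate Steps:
$j = 17$ ($j = -3 + 20 = 17$)
$X{\left(r,K \right)} = 1$ ($X{\left(r,K \right)} = \left(- \frac{1}{3}\right) \left(-3\right) = 1$)
$j \left(41 + X{\left(-2 - 4,u{\left(5,4 \right)} \right)}\right) = 17 \left(41 + 1\right) = 17 \cdot 42 = 714$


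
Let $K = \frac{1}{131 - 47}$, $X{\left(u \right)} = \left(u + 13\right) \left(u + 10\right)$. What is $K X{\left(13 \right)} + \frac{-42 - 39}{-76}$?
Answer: $\frac{13063}{1596} \approx 8.1848$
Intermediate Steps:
$X{\left(u \right)} = \left(10 + u\right) \left(13 + u\right)$ ($X{\left(u \right)} = \left(13 + u\right) \left(10 + u\right) = \left(10 + u\right) \left(13 + u\right)$)
$K = \frac{1}{84} \approx 0.011905$
$K X{\left(13 \right)} + \frac{-42 - 39}{-76} = \frac{130 + 13^{2} + 23 \cdot 13}{84} + \frac{-42 - 39}{-76} = \frac{130 + 169 + 299}{84} + \left(-42 - 39\right) \left(- \frac{1}{76}\right) = \frac{1}{84} \cdot 598 - - \frac{81}{76} = \frac{299}{42} + \frac{81}{76} = \frac{13063}{1596}$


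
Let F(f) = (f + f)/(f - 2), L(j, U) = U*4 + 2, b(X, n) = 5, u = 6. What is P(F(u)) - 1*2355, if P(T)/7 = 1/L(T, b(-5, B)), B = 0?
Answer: -51803/22 ≈ -2354.7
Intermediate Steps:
L(j, U) = 2 + 4*U (L(j, U) = 4*U + 2 = 2 + 4*U)
F(f) = 2*f/(-2 + f) (F(f) = (2*f)/(-2 + f) = 2*f/(-2 + f))
P(T) = 7/22 (P(T) = 7/(2 + 4*5) = 7/(2 + 20) = 7/22)
P(F(u)) - 1*2355 = 7/22 - 1*2355 = 7/22 - 2355 = -51803/22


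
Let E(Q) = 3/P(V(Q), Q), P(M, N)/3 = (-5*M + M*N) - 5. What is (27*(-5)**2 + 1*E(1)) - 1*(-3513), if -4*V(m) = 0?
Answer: 20939/5 ≈ 4187.8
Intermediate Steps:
V(m) = 0 (V(m) = -1/4*0 = 0)
P(M, N) = -15 - 15*M + 3*M*N (P(M, N) = 3*((-5*M + M*N) - 5) = 3*(-5 - 5*M + M*N) = -15 - 15*M + 3*M*N)
E(Q) = -1/5 (E(Q) = 3/(-15 - 15*0 + 3*0*Q) = 3/(-15 + 0 + 0) = 3/(-15) = 3*(-1/15) = -1/5)
(27*(-5)**2 + 1*E(1)) - 1*(-3513) = (27*(-5)**2 + 1*(-1/5)) - 1*(-3513) = (27*25 - 1/5) + 3513 = (675 - 1/5) + 3513 = 3374/5 + 3513 = 20939/5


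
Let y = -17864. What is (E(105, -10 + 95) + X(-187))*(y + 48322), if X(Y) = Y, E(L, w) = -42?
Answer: -6974882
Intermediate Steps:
(E(105, -10 + 95) + X(-187))*(y + 48322) = (-42 - 187)*(-17864 + 48322) = -229*30458 = -6974882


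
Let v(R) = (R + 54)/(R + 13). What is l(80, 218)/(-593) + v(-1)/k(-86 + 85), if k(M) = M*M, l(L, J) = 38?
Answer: 30973/7116 ≈ 4.3526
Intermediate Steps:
v(R) = (54 + R)/(13 + R)
k(M) = M**2
l(80, 218)/(-593) + v(-1)/k(-86 + 85) = 38/(-593) + ((54 - 1)/(13 - 1))/((-86 + 85)**2) = 38*(-1/593) + (53/12)/((-1)**2) = -38/593 + ((1/12)*53)/1 = -38/593 + (53/12)*1 = -38/593 + 53/12 = 30973/7116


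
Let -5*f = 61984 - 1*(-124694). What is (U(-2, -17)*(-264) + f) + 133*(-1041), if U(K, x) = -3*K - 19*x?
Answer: -1313223/5 ≈ -2.6264e+5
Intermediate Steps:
U(K, x) = -19*x - 3*K
f = -186678/5 (f = -(61984 - 1*(-124694))/5 = -(61984 + 124694)/5 = -⅕*186678 = -186678/5 ≈ -37336.)
(U(-2, -17)*(-264) + f) + 133*(-1041) = ((-19*(-17) - 3*(-2))*(-264) - 186678/5) + 133*(-1041) = ((323 + 6)*(-264) - 186678/5) - 138453 = (329*(-264) - 186678/5) - 138453 = (-86856 - 186678/5) - 138453 = -620958/5 - 138453 = -1313223/5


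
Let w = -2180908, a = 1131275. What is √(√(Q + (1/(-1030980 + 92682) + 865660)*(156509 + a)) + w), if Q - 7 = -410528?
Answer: √(-1660967339343372 + 27597*√849012261606462571899)/27597 ≈ 1060.7*I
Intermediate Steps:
Q = -410521 (Q = 7 - 410528 = -410521)
√(√(Q + (1/(-1030980 + 92682) + 865660)*(156509 + a)) + w) = √(√(-410521 + (1/(-1030980 + 92682) + 865660)*(156509 + 1131275)) - 2180908) = √(√(-410521 + (1/(-938298) + 865660)*1287784) - 2180908) = √(√(-410521 + (-1/938298 + 865660)*1287784) - 2180908) = √(√(-410521 + (812247046679/938298)*1287784) - 2180908) = √(√(-410521 + 30764669140013804/27597) - 2180908) = √(√(30764657810865767/27597) - 2180908) = √(√849012261606462571899/27597 - 2180908) = √(-2180908 + √849012261606462571899/27597)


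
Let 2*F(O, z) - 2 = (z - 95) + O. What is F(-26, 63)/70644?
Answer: -1/2523 ≈ -0.00039635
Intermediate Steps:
F(O, z) = -93/2 + O/2 + z/2 (F(O, z) = 1 + ((z - 95) + O)/2 = 1 + ((-95 + z) + O)/2 = 1 + (-95 + O + z)/2 = 1 + (-95/2 + O/2 + z/2) = -93/2 + O/2 + z/2)
F(-26, 63)/70644 = (-93/2 + (½)*(-26) + (½)*63)/70644 = (-93/2 - 13 + 63/2)*(1/70644) = -28*1/70644 = -1/2523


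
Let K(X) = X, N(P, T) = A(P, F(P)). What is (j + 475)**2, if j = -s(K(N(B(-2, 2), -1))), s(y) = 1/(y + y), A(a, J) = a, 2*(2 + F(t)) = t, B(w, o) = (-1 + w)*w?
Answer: 32478601/144 ≈ 2.2555e+5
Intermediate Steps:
B(w, o) = w*(-1 + w)
F(t) = -2 + t/2
N(P, T) = P
s(y) = 1/(2*y)
j = -1/12 (j = -1/(2*((-2*(-1 - 2)))) = -1/(2*((-2*(-3)))) = -1/(2*6) = -1*1/12 = -1/12 ≈ -0.083333)
(j + 475)**2 = (-1/12 + 475)**2 = (5699/12)**2 = 32478601/144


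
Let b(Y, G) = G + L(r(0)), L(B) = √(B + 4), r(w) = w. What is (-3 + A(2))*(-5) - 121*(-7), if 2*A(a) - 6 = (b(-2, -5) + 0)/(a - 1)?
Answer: 1709/2 ≈ 854.50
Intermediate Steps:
L(B) = √(4 + B)
b(Y, G) = 2 + G (b(Y, G) = G + √(4 + 0) = G + √4 = G + 2 = 2 + G)
A(a) = 3 - 3/(2*(-1 + a)) (A(a) = 3 + (((2 - 5) + 0)/(a - 1))/2 = 3 + ((-3 + 0)/(-1 + a))/2 = 3 + (-3/(-1 + a))/2 = 3 - 3/(2*(-1 + a)))
(-3 + A(2))*(-5) - 121*(-7) = (-3 + 3*(-3 + 2*2)/(2*(-1 + 2)))*(-5) - 121*(-7) = (-3 + (3/2)*(-3 + 4)/1)*(-5) + 847 = (-3 + (3/2)*1*1)*(-5) + 847 = (-3 + 3/2)*(-5) + 847 = -3/2*(-5) + 847 = 15/2 + 847 = 1709/2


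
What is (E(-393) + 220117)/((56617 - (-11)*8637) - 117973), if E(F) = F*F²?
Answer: -60478340/33651 ≈ -1797.2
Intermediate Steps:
E(F) = F³
(E(-393) + 220117)/((56617 - (-11)*8637) - 117973) = ((-393)³ + 220117)/((56617 - (-11)*8637) - 117973) = (-60698457 + 220117)/((56617 - 1*(-95007)) - 117973) = -60478340/((56617 + 95007) - 117973) = -60478340/(151624 - 117973) = -60478340/33651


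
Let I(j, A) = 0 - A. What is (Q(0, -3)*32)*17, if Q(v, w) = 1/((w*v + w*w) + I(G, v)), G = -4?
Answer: 544/9 ≈ 60.444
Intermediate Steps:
I(j, A) = -A
Q(v, w) = 1/(w**2 - v + v*w) (Q(v, w) = 1/((w*v + w*w) - v) = 1/((v*w + w**2) - v) = 1/((w**2 + v*w) - v) = 1/(w**2 - v + v*w))
(Q(0, -3)*32)*17 = (32/((-3)**2 - 1*0 + 0*(-3)))*17 = (32/(9 + 0 + 0))*17 = (32/9)*17 = 544/9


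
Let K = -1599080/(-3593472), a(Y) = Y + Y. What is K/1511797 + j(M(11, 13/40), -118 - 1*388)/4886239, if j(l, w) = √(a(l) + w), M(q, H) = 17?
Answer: 28555/97010717664 + 2*I*√118/4886239 ≈ 2.9435e-7 + 4.4463e-6*I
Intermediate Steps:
a(Y) = 2*Y
j(l, w) = √(w + 2*l) (j(l, w) = √(2*l + w) = √(w + 2*l))
K = 199885/449184 (K = -1599080*(-1/3593472) = 199885/449184 ≈ 0.44500)
K/1511797 + j(M(11, 13/40), -118 - 1*388)/4886239 = (199885/449184)/1511797 + √((-118 - 1*388) + 2*17)/4886239 = (199885/449184)*(1/1511797) + √((-118 - 388) + 34)*(1/4886239) = 28555/97010717664 + √(-506 + 34)*(1/4886239) = 28555/97010717664 + √(-472)*(1/4886239) = 28555/97010717664 + (2*I*√118)*(1/4886239) = 28555/97010717664 + 2*I*√118/4886239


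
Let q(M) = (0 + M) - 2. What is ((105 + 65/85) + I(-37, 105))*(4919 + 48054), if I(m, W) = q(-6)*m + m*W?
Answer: -3136796195/17 ≈ -1.8452e+8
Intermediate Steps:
q(M) = -2 + M (q(M) = M - 2 = -2 + M)
I(m, W) = -8*m + W*m (I(m, W) = (-2 - 6)*m + m*W = -8*m + W*m)
((105 + 65/85) + I(-37, 105))*(4919 + 48054) = ((105 + 65/85) - 37*(-8 + 105))*(4919 + 48054) = ((105 + (1/85)*65) - 37*97)*52973 = ((105 + 13/17) - 3589)*52973 = (1798/17 - 3589)*52973 = -59215/17*52973 = -3136796195/17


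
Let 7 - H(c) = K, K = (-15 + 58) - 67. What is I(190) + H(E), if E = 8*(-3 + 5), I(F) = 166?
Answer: 197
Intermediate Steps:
K = -24 (K = 43 - 67 = -24)
E = 16 (E = 8*2 = 16)
H(c) = 31 (H(c) = 7 - 1*(-24) = 7 + 24 = 31)
I(190) + H(E) = 166 + 31 = 197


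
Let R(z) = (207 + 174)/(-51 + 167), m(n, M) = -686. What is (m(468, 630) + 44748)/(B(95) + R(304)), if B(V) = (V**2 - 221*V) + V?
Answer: -5111192/1377119 ≈ -3.7115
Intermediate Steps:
R(z) = 381/116
B(V) = V**2 - 220*V
(m(468, 630) + 44748)/(B(95) + R(304)) = (-686 + 44748)/(95*(-220 + 95) + 381/116) = 44062/(95*(-125) + 381/116) = 44062/(-11875 + 381/116) = 44062/(-1377119/116) = 44062*(-116/1377119) = -5111192/1377119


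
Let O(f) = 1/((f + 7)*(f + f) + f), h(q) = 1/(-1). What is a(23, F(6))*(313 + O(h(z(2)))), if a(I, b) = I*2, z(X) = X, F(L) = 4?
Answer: 187128/13 ≈ 14394.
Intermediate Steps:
h(q) = -1
O(f) = 1/(f + 2*f*(7 + f)) (O(f) = 1/((7 + f)*(2*f) + f) = 1/(2*f*(7 + f) + f) = 1/(f + 2*f*(7 + f)))
a(I, b) = 2*I
a(23, F(6))*(313 + O(h(z(2)))) = (2*23)*(313 + 1/((-1)*(15 + 2*(-1)))) = 46*(313 - 1/(15 - 2)) = 46*(313 - 1/13) = 46*(4068/13) = 187128/13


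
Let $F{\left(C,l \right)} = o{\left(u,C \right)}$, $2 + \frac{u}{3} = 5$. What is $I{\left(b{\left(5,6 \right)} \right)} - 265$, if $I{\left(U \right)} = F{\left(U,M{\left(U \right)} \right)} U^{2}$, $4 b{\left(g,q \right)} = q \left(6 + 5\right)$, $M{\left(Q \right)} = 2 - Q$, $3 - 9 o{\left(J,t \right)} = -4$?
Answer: $- \frac{213}{4} \approx -53.25$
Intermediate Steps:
$u = 9$ ($u = -6 + 3 \cdot 5 = -6 + 15 = 9$)
$o{\left(J,t \right)} = \frac{7}{9}$ ($o{\left(J,t \right)} = \frac{1}{3} - - \frac{4}{9} = \frac{1}{3} + \frac{4}{9} = \frac{7}{9}$)
$F{\left(C,l \right)} = \frac{7}{9}$
$b{\left(g,q \right)} = \frac{11 q}{4}$ ($b{\left(g,q \right)} = \frac{q \left(6 + 5\right)}{4} = \frac{q 11}{4} = \frac{11 q}{4}$)
$I{\left(U \right)} = \frac{7 U^{2}}{9}$
$I{\left(b{\left(5,6 \right)} \right)} - 265 = \frac{7 \left(\frac{11}{4} \cdot 6\right)^{2}}{9} - 265 = \frac{7 \left(\frac{33}{2}\right)^{2}}{9} - 265 = \frac{7}{9} \cdot \frac{1089}{4} - 265 = \frac{847}{4} - 265 = - \frac{213}{4}$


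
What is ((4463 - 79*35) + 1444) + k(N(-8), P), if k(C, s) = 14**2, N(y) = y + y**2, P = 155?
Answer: 3338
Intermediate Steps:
k(C, s) = 196
((4463 - 79*35) + 1444) + k(N(-8), P) = ((4463 - 79*35) + 1444) + 196 = ((4463 - 2765) + 1444) + 196 = (1698 + 1444) + 196 = 3142 + 196 = 3338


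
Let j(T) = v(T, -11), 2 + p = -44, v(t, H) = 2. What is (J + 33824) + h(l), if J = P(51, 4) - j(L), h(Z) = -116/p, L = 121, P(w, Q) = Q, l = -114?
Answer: 778056/23 ≈ 33829.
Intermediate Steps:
p = -46 (p = -2 - 44 = -46)
j(T) = 2
h(Z) = 58/23 (h(Z) = -116/(-46) = -116*(-1/46) = 58/23)
J = 2 (J = 4 - 1*2 = 4 - 2 = 2)
(J + 33824) + h(l) = (2 + 33824) + 58/23 = 33826 + 58/23 = 778056/23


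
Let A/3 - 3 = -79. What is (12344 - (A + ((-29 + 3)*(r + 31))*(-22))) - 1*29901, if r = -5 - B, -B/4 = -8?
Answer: -13897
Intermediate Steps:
B = 32 (B = -4*(-8) = 32)
A = -228 (A = 9 + 3*(-79) = 9 - 237 = -228)
r = -37 (r = -5 - 1*32 = -5 - 32 = -37)
(12344 - (A + ((-29 + 3)*(r + 31))*(-22))) - 1*29901 = (12344 - (-228 + ((-29 + 3)*(-37 + 31))*(-22))) - 1*29901 = (12344 - (-228 - 26*(-6)*(-22))) - 29901 = (12344 - (-228 + 156*(-22))) - 29901 = (12344 - (-228 - 3432)) - 29901 = (12344 - 1*(-3660)) - 29901 = (12344 + 3660) - 29901 = 16004 - 29901 = -13897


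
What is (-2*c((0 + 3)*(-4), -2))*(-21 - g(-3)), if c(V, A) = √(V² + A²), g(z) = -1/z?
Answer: 256*√37/3 ≈ 519.06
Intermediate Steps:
c(V, A) = √(A² + V²)
(-2*c((0 + 3)*(-4), -2))*(-21 - g(-3)) = (-2*√((-2)² + ((0 + 3)*(-4))²))*(-21 - (-1)/(-3)) = (-2*√(4 + (3*(-4))²))*(-21 - (-1)*(-1)/3) = (-2*√(4 + (-12)²))*(-21 - 1*⅓) = (-2*√(4 + 144))*(-21 - ⅓) = -4*√37*(-64/3) = 256*√37/3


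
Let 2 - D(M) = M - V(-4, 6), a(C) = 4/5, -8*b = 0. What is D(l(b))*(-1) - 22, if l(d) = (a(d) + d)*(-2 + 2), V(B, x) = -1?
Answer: -23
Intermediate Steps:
b = 0 (b = -⅛*0 = 0)
a(C) = ⅘ (a(C) = 4*(⅕) = ⅘)
l(d) = 0 (l(d) = (⅘ + d)*(-2 + 2) = (⅘ + d)*0 = 0)
D(M) = 1 - M (D(M) = 2 - (M - 1*(-1)) = 2 - (M + 1) = 2 - (1 + M) = 2 + (-1 - M) = 1 - M)
D(l(b))*(-1) - 22 = (1 - 1*0)*(-1) - 22 = (1 + 0)*(-1) - 22 = 1*(-1) - 22 = -1 - 22 = -23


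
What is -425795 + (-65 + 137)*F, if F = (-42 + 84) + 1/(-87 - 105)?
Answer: -3382171/8 ≈ -4.2277e+5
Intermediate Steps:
F = 8063/192 (F = 42 + 1/(-192) = 42 - 1/192 = 8063/192 ≈ 41.995)
-425795 + (-65 + 137)*F = -425795 + (-65 + 137)*(8063/192) = -425795 + 72*(8063/192) = -425795 + 24189/8 = -3382171/8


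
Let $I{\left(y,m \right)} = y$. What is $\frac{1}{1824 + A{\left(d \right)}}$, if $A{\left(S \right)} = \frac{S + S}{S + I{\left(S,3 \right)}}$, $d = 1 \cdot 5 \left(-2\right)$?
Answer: $\frac{1}{1825} \approx 0.00054795$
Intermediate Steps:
$d = -10$ ($d = 5 \left(-2\right) = -10$)
$A{\left(S \right)} = 1$ ($A{\left(S \right)} = \frac{S + S}{S + S} = \frac{2 S}{2 S} = 2 S \frac{1}{2 S} = 1$)
$\frac{1}{1824 + A{\left(d \right)}} = \frac{1}{1824 + 1} = \frac{1}{1825}$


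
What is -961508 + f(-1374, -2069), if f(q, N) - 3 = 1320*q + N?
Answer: -2777254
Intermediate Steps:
f(q, N) = 3 + N + 1320*q (f(q, N) = 3 + (1320*q + N) = 3 + (N + 1320*q) = 3 + N + 1320*q)
-961508 + f(-1374, -2069) = -961508 + (3 - 2069 + 1320*(-1374)) = -961508 + (3 - 2069 - 1813680) = -961508 - 1815746 = -2777254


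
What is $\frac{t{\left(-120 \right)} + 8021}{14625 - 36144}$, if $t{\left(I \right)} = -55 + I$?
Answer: $- \frac{7846}{21519} \approx -0.36461$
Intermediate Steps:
$\frac{t{\left(-120 \right)} + 8021}{14625 - 36144} = \frac{\left(-55 - 120\right) + 8021}{14625 - 36144} = \frac{-175 + 8021}{-21519} = 7846 \left(- \frac{1}{21519}\right) = - \frac{7846}{21519}$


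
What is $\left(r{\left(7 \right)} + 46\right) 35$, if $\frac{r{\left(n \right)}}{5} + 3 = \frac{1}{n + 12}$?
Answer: $\frac{20790}{19} \approx 1094.2$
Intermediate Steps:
$r{\left(n \right)} = -15 + \frac{5}{12 + n}$ ($r{\left(n \right)} = -15 + \frac{5}{n + 12} = -15 + \frac{5}{12 + n}$)
$\left(r{\left(7 \right)} + 46\right) 35 = \left(\frac{5 \left(-35 - 21\right)}{12 + 7} + 46\right) 35 = \left(\frac{5 \left(-35 - 21\right)}{19} + 46\right) 35 = \left(5 \cdot \frac{1}{19} \left(-56\right) + 46\right) 35 = \left(- \frac{280}{19} + 46\right) 35 = \frac{594}{19} \cdot 35 = \frac{20790}{19}$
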